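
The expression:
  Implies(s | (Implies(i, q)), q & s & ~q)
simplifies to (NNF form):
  i & ~q & ~s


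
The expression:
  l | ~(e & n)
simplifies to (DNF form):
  l | ~e | ~n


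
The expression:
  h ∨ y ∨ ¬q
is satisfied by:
  {y: True, h: True, q: False}
  {y: True, h: False, q: False}
  {h: True, y: False, q: False}
  {y: False, h: False, q: False}
  {y: True, q: True, h: True}
  {y: True, q: True, h: False}
  {q: True, h: True, y: False}


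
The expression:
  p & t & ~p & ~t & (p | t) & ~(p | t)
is never true.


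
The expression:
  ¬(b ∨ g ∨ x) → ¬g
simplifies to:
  True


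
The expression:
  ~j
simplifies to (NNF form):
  ~j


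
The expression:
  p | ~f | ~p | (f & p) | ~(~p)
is always true.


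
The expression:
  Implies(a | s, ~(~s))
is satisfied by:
  {s: True, a: False}
  {a: False, s: False}
  {a: True, s: True}


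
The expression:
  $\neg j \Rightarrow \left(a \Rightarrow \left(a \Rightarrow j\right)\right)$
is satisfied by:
  {j: True, a: False}
  {a: False, j: False}
  {a: True, j: True}


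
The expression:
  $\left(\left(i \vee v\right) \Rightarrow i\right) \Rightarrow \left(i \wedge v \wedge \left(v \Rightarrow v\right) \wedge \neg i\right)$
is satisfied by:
  {v: True, i: False}


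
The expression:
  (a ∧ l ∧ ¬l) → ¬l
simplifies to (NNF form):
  True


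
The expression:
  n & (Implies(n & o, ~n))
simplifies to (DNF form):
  n & ~o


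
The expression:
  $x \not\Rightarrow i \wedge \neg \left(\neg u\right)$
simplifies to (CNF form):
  $u \wedge x \wedge \neg i$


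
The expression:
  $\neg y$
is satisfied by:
  {y: False}


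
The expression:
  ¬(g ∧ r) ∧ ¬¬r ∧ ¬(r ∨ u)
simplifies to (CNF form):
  False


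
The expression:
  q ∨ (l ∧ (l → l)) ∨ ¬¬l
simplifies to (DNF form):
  l ∨ q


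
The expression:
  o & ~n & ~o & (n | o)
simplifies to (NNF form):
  False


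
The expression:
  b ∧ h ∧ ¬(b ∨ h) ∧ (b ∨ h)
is never true.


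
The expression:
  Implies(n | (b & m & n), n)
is always true.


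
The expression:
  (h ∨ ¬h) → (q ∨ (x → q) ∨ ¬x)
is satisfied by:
  {q: True, x: False}
  {x: False, q: False}
  {x: True, q: True}


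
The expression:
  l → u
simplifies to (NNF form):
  u ∨ ¬l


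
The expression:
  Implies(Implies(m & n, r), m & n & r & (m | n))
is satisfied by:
  {m: True, n: True}


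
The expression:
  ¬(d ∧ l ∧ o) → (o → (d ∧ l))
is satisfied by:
  {d: True, l: True, o: False}
  {d: True, l: False, o: False}
  {l: True, d: False, o: False}
  {d: False, l: False, o: False}
  {d: True, o: True, l: True}


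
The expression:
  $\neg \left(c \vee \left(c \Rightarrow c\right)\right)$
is never true.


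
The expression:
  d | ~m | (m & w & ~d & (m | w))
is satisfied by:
  {w: True, d: True, m: False}
  {w: True, m: False, d: False}
  {d: True, m: False, w: False}
  {d: False, m: False, w: False}
  {w: True, d: True, m: True}
  {w: True, m: True, d: False}
  {d: True, m: True, w: False}


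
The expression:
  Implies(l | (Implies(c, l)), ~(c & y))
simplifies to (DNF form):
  ~c | ~l | ~y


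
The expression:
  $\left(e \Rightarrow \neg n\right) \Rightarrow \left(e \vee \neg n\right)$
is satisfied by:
  {e: True, n: False}
  {n: False, e: False}
  {n: True, e: True}


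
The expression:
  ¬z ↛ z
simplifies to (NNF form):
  True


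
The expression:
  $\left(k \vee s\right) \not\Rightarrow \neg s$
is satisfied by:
  {s: True}


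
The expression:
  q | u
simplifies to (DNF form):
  q | u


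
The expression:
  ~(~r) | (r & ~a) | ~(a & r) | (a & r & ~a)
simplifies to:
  True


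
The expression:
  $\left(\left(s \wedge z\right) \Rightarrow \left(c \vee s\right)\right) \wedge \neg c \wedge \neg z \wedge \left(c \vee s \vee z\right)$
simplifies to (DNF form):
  $s \wedge \neg c \wedge \neg z$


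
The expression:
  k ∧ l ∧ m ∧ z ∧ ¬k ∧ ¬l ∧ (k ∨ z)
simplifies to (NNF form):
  False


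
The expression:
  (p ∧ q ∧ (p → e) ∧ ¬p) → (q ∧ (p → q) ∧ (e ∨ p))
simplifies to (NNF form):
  True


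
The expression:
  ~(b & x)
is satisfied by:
  {x: False, b: False}
  {b: True, x: False}
  {x: True, b: False}


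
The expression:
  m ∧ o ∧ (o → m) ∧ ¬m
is never true.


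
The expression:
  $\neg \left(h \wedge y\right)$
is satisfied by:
  {h: False, y: False}
  {y: True, h: False}
  {h: True, y: False}


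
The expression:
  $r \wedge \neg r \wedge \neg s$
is never true.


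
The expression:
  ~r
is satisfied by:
  {r: False}


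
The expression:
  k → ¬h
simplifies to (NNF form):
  ¬h ∨ ¬k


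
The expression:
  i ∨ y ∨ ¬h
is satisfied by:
  {i: True, y: True, h: False}
  {i: True, h: False, y: False}
  {y: True, h: False, i: False}
  {y: False, h: False, i: False}
  {i: True, y: True, h: True}
  {i: True, h: True, y: False}
  {y: True, h: True, i: False}


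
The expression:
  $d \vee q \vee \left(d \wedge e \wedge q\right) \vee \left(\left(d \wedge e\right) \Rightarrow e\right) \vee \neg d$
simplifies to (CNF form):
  $\text{True}$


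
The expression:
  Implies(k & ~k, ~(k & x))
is always true.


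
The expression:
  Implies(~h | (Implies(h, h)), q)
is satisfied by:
  {q: True}


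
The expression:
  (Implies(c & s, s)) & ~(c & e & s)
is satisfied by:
  {s: False, c: False, e: False}
  {e: True, s: False, c: False}
  {c: True, s: False, e: False}
  {e: True, c: True, s: False}
  {s: True, e: False, c: False}
  {e: True, s: True, c: False}
  {c: True, s: True, e: False}


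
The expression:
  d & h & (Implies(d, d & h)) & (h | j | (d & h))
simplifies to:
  d & h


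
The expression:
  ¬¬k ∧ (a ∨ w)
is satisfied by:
  {a: True, w: True, k: True}
  {a: True, k: True, w: False}
  {w: True, k: True, a: False}


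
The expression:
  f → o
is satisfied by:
  {o: True, f: False}
  {f: False, o: False}
  {f: True, o: True}


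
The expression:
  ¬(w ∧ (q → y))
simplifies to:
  (q ∧ ¬y) ∨ ¬w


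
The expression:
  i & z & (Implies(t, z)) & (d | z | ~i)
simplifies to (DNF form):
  i & z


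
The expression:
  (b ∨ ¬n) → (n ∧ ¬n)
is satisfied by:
  {n: True, b: False}


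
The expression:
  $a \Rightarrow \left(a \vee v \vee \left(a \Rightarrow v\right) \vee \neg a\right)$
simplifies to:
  $\text{True}$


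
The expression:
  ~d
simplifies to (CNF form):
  ~d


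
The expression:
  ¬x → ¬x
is always true.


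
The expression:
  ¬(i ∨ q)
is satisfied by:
  {q: False, i: False}


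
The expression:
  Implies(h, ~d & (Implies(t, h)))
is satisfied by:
  {h: False, d: False}
  {d: True, h: False}
  {h: True, d: False}


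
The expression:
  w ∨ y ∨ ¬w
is always true.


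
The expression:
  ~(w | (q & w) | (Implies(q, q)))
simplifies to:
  False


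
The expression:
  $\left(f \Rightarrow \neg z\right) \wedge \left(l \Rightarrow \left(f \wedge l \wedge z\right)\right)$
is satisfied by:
  {z: False, l: False, f: False}
  {f: True, z: False, l: False}
  {z: True, f: False, l: False}


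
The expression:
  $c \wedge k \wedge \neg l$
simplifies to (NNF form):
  $c \wedge k \wedge \neg l$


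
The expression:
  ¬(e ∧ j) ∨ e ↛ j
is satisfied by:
  {e: False, j: False}
  {j: True, e: False}
  {e: True, j: False}


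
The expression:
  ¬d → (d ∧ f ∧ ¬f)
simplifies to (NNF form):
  d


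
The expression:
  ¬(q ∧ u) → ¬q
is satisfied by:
  {u: True, q: False}
  {q: False, u: False}
  {q: True, u: True}


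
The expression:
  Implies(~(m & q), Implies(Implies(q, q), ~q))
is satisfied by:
  {m: True, q: False}
  {q: False, m: False}
  {q: True, m: True}


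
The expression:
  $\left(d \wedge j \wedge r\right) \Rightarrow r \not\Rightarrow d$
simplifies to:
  $\neg d \vee \neg j \vee \neg r$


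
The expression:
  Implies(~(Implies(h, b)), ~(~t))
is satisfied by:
  {b: True, t: True, h: False}
  {b: True, h: False, t: False}
  {t: True, h: False, b: False}
  {t: False, h: False, b: False}
  {b: True, t: True, h: True}
  {b: True, h: True, t: False}
  {t: True, h: True, b: False}


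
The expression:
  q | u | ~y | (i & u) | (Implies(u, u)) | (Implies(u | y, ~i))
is always true.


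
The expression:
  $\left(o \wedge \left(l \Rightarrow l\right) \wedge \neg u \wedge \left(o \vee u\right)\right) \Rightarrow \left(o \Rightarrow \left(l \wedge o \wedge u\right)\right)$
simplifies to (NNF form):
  $u \vee \neg o$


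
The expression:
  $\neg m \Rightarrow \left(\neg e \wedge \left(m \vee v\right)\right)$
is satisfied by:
  {m: True, v: True, e: False}
  {m: True, v: False, e: False}
  {m: True, e: True, v: True}
  {m: True, e: True, v: False}
  {v: True, e: False, m: False}


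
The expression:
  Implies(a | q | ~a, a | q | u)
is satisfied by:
  {a: True, q: True, u: True}
  {a: True, q: True, u: False}
  {a: True, u: True, q: False}
  {a: True, u: False, q: False}
  {q: True, u: True, a: False}
  {q: True, u: False, a: False}
  {u: True, q: False, a: False}


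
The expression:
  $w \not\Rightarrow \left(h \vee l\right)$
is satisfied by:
  {w: True, h: False, l: False}


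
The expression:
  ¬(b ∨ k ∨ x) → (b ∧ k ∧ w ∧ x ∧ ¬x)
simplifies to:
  b ∨ k ∨ x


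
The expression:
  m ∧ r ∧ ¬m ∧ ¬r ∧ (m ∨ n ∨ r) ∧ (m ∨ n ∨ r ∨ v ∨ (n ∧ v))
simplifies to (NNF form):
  False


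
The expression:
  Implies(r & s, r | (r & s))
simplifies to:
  True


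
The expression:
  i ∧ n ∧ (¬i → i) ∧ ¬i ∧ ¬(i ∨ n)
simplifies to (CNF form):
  False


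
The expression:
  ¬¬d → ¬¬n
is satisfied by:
  {n: True, d: False}
  {d: False, n: False}
  {d: True, n: True}


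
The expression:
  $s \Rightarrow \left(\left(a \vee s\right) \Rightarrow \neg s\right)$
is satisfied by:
  {s: False}


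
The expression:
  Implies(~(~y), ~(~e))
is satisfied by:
  {e: True, y: False}
  {y: False, e: False}
  {y: True, e: True}


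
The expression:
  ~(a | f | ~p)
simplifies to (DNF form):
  p & ~a & ~f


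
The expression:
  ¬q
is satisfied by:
  {q: False}


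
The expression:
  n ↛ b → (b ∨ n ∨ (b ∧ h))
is always true.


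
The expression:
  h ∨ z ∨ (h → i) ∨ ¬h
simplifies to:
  True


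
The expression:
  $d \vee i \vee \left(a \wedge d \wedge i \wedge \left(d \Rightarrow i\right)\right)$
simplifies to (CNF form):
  $d \vee i$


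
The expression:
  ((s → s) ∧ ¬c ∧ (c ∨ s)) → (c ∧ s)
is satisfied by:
  {c: True, s: False}
  {s: False, c: False}
  {s: True, c: True}


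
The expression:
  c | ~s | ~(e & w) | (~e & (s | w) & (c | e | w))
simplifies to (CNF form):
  c | ~e | ~s | ~w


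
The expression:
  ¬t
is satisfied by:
  {t: False}


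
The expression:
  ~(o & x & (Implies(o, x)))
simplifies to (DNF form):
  ~o | ~x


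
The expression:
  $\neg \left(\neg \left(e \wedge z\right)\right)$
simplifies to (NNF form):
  $e \wedge z$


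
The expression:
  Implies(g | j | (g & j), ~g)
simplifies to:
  ~g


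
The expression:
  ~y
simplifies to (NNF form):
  ~y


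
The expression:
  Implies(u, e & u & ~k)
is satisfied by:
  {e: True, k: False, u: False}
  {k: False, u: False, e: False}
  {e: True, k: True, u: False}
  {k: True, e: False, u: False}
  {u: True, e: True, k: False}


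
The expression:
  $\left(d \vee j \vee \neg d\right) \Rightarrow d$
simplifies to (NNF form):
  $d$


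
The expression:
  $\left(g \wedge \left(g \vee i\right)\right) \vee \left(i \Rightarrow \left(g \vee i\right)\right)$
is always true.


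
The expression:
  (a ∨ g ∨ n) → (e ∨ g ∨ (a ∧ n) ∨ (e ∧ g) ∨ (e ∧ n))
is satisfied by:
  {e: True, g: True, n: False, a: False}
  {a: True, e: True, g: True, n: False}
  {n: True, e: True, g: True, a: False}
  {a: True, n: True, e: True, g: True}
  {e: True, a: False, g: False, n: False}
  {e: True, a: True, g: False, n: False}
  {e: True, n: True, a: False, g: False}
  {a: True, e: True, n: True, g: False}
  {g: True, n: False, e: False, a: False}
  {a: True, g: True, n: False, e: False}
  {n: True, g: True, a: False, e: False}
  {a: True, n: True, g: True, e: False}
  {n: False, g: False, e: False, a: False}
  {a: True, n: True, g: False, e: False}


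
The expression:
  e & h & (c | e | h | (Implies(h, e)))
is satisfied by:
  {h: True, e: True}


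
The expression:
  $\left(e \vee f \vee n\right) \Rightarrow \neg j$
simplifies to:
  $\left(\neg e \wedge \neg f \wedge \neg n\right) \vee \neg j$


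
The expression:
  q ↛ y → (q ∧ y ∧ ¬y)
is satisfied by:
  {y: True, q: False}
  {q: False, y: False}
  {q: True, y: True}


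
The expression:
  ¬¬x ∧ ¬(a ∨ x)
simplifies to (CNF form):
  False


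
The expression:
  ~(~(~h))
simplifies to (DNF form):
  ~h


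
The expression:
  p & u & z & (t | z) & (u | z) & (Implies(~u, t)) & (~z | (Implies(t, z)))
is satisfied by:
  {z: True, p: True, u: True}


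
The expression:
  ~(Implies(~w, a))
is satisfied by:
  {w: False, a: False}


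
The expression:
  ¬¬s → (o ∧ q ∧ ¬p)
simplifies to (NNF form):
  (o ∧ q ∧ ¬p) ∨ ¬s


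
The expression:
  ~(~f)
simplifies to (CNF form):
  f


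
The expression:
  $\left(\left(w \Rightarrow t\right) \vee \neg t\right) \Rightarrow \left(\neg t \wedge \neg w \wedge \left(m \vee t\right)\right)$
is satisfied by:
  {m: True, w: False, t: False}


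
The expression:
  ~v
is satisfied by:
  {v: False}


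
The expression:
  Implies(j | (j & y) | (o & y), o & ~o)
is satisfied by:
  {o: False, j: False, y: False}
  {y: True, o: False, j: False}
  {o: True, y: False, j: False}


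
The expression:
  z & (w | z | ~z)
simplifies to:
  z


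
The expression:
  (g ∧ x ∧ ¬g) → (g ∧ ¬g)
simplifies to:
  True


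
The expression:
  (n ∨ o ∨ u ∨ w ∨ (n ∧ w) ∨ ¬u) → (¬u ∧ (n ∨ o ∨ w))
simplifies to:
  ¬u ∧ (n ∨ o ∨ w)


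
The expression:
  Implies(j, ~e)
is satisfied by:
  {e: False, j: False}
  {j: True, e: False}
  {e: True, j: False}


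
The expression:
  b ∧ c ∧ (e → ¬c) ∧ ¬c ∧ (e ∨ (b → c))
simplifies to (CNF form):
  False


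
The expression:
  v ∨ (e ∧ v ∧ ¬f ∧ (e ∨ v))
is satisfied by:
  {v: True}


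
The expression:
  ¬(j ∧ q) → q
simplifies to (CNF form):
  q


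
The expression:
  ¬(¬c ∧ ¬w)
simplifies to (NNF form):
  c ∨ w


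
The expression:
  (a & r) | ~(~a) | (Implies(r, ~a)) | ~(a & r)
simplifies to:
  True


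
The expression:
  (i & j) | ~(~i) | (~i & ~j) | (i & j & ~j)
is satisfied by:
  {i: True, j: False}
  {j: False, i: False}
  {j: True, i: True}


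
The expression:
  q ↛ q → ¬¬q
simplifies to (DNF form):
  True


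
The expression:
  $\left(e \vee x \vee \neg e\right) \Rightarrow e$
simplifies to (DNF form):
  $e$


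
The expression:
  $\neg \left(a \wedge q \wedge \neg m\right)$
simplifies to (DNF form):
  $m \vee \neg a \vee \neg q$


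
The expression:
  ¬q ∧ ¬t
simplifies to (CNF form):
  ¬q ∧ ¬t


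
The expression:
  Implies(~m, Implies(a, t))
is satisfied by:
  {t: True, m: True, a: False}
  {t: True, m: False, a: False}
  {m: True, t: False, a: False}
  {t: False, m: False, a: False}
  {a: True, t: True, m: True}
  {a: True, t: True, m: False}
  {a: True, m: True, t: False}


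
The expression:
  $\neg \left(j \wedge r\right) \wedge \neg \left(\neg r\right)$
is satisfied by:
  {r: True, j: False}


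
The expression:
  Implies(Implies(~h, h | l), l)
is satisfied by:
  {l: True, h: False}
  {h: False, l: False}
  {h: True, l: True}


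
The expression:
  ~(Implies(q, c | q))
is never true.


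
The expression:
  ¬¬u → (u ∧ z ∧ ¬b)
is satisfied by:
  {z: True, b: False, u: False}
  {b: False, u: False, z: False}
  {z: True, b: True, u: False}
  {b: True, z: False, u: False}
  {u: True, z: True, b: False}


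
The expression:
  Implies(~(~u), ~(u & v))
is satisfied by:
  {u: False, v: False}
  {v: True, u: False}
  {u: True, v: False}


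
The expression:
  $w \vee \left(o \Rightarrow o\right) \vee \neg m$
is always true.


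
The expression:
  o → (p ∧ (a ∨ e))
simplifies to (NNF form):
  (a ∧ p) ∨ (e ∧ p) ∨ ¬o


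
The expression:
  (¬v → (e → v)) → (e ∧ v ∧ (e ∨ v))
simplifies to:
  e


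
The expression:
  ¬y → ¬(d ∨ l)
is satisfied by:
  {y: True, d: False, l: False}
  {y: True, l: True, d: False}
  {y: True, d: True, l: False}
  {y: True, l: True, d: True}
  {l: False, d: False, y: False}


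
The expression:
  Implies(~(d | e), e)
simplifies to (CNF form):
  d | e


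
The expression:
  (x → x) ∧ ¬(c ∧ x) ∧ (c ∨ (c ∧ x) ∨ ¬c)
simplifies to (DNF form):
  ¬c ∨ ¬x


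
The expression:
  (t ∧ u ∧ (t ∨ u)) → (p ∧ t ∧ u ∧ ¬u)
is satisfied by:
  {u: False, t: False}
  {t: True, u: False}
  {u: True, t: False}


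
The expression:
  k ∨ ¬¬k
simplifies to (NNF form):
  k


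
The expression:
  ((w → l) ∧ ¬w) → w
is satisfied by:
  {w: True}


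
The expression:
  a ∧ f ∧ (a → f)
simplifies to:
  a ∧ f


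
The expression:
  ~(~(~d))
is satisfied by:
  {d: False}


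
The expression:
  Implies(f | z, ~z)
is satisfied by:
  {z: False}


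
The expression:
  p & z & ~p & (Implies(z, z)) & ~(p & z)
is never true.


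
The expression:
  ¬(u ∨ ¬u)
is never true.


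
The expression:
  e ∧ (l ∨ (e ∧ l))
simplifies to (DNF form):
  e ∧ l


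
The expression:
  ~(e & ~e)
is always true.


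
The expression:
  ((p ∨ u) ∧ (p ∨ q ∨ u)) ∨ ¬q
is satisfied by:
  {u: True, p: True, q: False}
  {u: True, p: False, q: False}
  {p: True, u: False, q: False}
  {u: False, p: False, q: False}
  {u: True, q: True, p: True}
  {u: True, q: True, p: False}
  {q: True, p: True, u: False}


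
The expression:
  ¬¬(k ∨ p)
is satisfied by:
  {k: True, p: True}
  {k: True, p: False}
  {p: True, k: False}


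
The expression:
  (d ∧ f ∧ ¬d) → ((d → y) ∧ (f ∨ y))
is always true.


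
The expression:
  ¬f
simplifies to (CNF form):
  ¬f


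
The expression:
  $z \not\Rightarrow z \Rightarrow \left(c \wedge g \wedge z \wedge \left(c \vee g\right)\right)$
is always true.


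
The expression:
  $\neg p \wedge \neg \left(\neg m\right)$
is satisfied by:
  {m: True, p: False}


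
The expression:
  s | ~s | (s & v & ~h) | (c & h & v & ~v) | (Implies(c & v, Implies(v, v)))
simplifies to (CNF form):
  True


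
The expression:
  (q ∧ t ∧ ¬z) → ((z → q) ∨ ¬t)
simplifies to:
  True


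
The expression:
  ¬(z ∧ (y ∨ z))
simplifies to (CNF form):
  ¬z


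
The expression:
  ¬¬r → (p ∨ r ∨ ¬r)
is always true.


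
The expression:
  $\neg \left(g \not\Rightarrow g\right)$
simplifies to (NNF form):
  $\text{True}$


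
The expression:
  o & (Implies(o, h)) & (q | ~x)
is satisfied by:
  {q: True, h: True, o: True, x: False}
  {h: True, o: True, q: False, x: False}
  {x: True, q: True, h: True, o: True}


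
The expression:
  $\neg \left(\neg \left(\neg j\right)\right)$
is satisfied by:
  {j: False}


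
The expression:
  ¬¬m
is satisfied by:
  {m: True}


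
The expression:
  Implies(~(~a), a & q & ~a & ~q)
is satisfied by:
  {a: False}


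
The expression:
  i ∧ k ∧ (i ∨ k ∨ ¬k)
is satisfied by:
  {i: True, k: True}


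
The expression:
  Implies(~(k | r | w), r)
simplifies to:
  k | r | w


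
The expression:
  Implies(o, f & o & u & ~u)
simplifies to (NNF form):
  ~o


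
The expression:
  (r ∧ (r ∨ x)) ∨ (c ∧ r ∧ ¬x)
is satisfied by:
  {r: True}


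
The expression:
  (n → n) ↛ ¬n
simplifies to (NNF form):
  n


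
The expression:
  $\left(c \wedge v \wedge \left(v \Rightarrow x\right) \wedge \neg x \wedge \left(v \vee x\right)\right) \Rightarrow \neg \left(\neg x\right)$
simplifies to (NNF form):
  $\text{True}$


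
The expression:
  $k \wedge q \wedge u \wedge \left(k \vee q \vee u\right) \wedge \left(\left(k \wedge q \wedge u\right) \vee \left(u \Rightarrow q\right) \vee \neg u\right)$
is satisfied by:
  {u: True, q: True, k: True}


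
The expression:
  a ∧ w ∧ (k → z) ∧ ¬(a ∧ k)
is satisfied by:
  {a: True, w: True, k: False}


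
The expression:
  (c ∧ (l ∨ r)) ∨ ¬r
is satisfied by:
  {c: True, r: False}
  {r: False, c: False}
  {r: True, c: True}


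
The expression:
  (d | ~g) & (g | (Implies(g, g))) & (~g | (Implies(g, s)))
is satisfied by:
  {s: True, d: True, g: False}
  {s: True, d: False, g: False}
  {d: True, s: False, g: False}
  {s: False, d: False, g: False}
  {s: True, g: True, d: True}


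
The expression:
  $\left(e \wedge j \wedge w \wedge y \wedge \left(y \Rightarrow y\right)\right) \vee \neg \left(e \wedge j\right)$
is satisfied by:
  {y: True, w: True, e: False, j: False}
  {y: True, w: False, e: False, j: False}
  {w: True, y: False, e: False, j: False}
  {y: False, w: False, e: False, j: False}
  {j: True, y: True, w: True, e: False}
  {j: True, y: True, w: False, e: False}
  {j: True, w: True, y: False, e: False}
  {j: True, w: False, y: False, e: False}
  {y: True, e: True, w: True, j: False}
  {y: True, e: True, w: False, j: False}
  {e: True, w: True, y: False, j: False}
  {e: True, y: False, w: False, j: False}
  {j: True, y: True, e: True, w: True}


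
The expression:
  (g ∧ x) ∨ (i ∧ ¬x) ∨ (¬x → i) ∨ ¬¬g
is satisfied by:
  {i: True, x: True, g: True}
  {i: True, x: True, g: False}
  {i: True, g: True, x: False}
  {i: True, g: False, x: False}
  {x: True, g: True, i: False}
  {x: True, g: False, i: False}
  {g: True, x: False, i: False}


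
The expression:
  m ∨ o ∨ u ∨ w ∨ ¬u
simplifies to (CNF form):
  True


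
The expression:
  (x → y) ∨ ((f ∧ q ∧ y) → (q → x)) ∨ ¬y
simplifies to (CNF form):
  True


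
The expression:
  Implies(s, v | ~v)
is always true.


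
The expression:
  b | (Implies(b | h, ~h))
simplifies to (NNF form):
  b | ~h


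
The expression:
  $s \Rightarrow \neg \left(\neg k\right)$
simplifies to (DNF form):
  $k \vee \neg s$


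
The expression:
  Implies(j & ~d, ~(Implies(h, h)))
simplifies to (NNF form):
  d | ~j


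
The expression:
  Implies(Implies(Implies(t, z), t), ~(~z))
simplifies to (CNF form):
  z | ~t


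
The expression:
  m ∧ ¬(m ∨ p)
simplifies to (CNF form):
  False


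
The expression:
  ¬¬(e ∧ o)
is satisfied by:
  {e: True, o: True}


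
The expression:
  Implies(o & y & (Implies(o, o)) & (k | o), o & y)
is always true.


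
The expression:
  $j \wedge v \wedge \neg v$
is never true.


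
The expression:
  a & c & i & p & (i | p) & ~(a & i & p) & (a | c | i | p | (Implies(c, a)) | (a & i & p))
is never true.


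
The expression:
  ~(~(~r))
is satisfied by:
  {r: False}


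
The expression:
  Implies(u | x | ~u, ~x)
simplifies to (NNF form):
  ~x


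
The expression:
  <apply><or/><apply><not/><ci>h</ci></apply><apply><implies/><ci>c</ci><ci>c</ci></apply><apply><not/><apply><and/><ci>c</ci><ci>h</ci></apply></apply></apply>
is always true.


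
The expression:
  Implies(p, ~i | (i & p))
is always true.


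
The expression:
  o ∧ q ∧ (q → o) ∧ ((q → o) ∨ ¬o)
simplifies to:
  o ∧ q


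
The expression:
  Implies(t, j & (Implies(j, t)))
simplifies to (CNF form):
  j | ~t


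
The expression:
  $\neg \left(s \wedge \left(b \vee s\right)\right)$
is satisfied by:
  {s: False}


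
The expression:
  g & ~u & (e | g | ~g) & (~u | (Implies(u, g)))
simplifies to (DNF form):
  g & ~u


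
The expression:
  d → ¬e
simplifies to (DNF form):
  ¬d ∨ ¬e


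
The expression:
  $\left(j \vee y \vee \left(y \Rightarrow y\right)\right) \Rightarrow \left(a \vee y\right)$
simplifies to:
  $a \vee y$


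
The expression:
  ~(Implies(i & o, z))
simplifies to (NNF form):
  i & o & ~z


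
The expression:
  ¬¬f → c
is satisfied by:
  {c: True, f: False}
  {f: False, c: False}
  {f: True, c: True}


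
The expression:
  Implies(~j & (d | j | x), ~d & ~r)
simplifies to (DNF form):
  j | (~d & ~r) | (~d & ~x)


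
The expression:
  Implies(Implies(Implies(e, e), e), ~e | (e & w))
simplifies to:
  w | ~e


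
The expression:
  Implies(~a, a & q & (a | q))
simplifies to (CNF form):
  a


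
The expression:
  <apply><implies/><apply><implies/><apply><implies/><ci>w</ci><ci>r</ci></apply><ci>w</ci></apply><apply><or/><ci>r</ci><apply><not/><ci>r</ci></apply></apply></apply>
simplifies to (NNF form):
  <true/>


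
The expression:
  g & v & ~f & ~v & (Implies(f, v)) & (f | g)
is never true.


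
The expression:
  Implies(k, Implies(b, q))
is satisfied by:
  {q: True, k: False, b: False}
  {k: False, b: False, q: False}
  {b: True, q: True, k: False}
  {b: True, k: False, q: False}
  {q: True, k: True, b: False}
  {k: True, q: False, b: False}
  {b: True, k: True, q: True}


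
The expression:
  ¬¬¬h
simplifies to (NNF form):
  ¬h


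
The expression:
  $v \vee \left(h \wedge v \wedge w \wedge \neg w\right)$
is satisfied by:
  {v: True}


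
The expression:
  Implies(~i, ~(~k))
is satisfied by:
  {i: True, k: True}
  {i: True, k: False}
  {k: True, i: False}


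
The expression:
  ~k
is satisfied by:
  {k: False}


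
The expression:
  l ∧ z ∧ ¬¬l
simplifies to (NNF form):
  l ∧ z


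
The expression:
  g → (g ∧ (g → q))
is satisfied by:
  {q: True, g: False}
  {g: False, q: False}
  {g: True, q: True}


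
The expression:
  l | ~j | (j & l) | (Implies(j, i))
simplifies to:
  i | l | ~j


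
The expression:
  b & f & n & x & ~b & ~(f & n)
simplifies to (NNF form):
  False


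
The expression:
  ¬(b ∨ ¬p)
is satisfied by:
  {p: True, b: False}


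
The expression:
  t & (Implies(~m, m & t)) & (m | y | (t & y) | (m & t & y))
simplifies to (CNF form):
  m & t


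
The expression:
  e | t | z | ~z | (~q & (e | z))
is always true.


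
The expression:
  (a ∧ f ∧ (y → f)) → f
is always true.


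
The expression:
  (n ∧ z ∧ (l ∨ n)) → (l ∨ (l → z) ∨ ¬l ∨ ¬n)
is always true.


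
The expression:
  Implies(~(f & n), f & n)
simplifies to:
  f & n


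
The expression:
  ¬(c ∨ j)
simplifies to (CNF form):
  ¬c ∧ ¬j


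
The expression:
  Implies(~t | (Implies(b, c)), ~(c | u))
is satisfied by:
  {b: True, t: True, u: False, c: False}
  {b: True, t: False, u: False, c: False}
  {t: True, b: False, u: False, c: False}
  {b: False, t: False, u: False, c: False}
  {b: True, u: True, t: True, c: False}


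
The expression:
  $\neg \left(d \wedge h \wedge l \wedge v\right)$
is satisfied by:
  {l: False, v: False, d: False, h: False}
  {h: True, l: False, v: False, d: False}
  {d: True, l: False, v: False, h: False}
  {h: True, d: True, l: False, v: False}
  {v: True, h: False, l: False, d: False}
  {h: True, v: True, l: False, d: False}
  {d: True, v: True, h: False, l: False}
  {h: True, d: True, v: True, l: False}
  {l: True, d: False, v: False, h: False}
  {h: True, l: True, d: False, v: False}
  {d: True, l: True, h: False, v: False}
  {h: True, d: True, l: True, v: False}
  {v: True, l: True, d: False, h: False}
  {h: True, v: True, l: True, d: False}
  {d: True, v: True, l: True, h: False}


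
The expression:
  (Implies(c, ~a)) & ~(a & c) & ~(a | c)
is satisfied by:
  {a: False, c: False}


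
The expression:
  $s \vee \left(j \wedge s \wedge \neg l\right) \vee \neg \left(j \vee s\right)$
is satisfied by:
  {s: True, j: False}
  {j: False, s: False}
  {j: True, s: True}


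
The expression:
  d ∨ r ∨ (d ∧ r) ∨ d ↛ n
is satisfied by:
  {r: True, d: True}
  {r: True, d: False}
  {d: True, r: False}


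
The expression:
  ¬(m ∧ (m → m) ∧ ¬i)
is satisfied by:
  {i: True, m: False}
  {m: False, i: False}
  {m: True, i: True}


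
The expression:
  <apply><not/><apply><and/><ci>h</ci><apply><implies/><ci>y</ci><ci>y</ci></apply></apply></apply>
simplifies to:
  <apply><not/><ci>h</ci></apply>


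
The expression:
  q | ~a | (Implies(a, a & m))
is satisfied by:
  {q: True, m: True, a: False}
  {q: True, m: False, a: False}
  {m: True, q: False, a: False}
  {q: False, m: False, a: False}
  {a: True, q: True, m: True}
  {a: True, q: True, m: False}
  {a: True, m: True, q: False}


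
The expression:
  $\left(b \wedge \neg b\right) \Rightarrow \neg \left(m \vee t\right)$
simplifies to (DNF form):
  $\text{True}$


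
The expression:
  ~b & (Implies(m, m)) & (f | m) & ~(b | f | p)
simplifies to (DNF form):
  m & ~b & ~f & ~p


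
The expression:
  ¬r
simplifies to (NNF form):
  ¬r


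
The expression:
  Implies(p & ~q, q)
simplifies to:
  q | ~p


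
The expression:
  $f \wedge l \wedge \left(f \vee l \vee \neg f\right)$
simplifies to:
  $f \wedge l$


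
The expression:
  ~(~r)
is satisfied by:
  {r: True}


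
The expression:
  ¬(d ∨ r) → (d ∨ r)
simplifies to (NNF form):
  d ∨ r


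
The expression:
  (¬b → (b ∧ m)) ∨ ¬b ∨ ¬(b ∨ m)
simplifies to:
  True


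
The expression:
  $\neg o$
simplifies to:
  $\neg o$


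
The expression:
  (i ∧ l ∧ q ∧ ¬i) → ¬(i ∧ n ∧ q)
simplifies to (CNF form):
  True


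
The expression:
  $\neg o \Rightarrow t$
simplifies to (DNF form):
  $o \vee t$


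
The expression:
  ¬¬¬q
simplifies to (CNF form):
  ¬q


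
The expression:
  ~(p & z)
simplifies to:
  ~p | ~z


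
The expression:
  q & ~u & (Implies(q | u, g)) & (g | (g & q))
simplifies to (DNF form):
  g & q & ~u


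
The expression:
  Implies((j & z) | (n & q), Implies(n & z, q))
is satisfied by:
  {q: True, z: False, n: False, j: False}
  {j: False, z: False, q: False, n: False}
  {j: True, q: True, z: False, n: False}
  {j: True, z: False, q: False, n: False}
  {n: True, q: True, j: False, z: False}
  {n: True, j: False, z: False, q: False}
  {n: True, j: True, q: True, z: False}
  {n: True, j: True, z: False, q: False}
  {q: True, z: True, n: False, j: False}
  {z: True, n: False, q: False, j: False}
  {j: True, z: True, q: True, n: False}
  {j: True, z: True, n: False, q: False}
  {q: True, z: True, n: True, j: False}
  {z: True, n: True, j: False, q: False}
  {j: True, z: True, n: True, q: True}


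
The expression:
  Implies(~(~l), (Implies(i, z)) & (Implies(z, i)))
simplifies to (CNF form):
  (i | ~i | ~l) & (i | ~l | ~z) & (z | ~i | ~l) & (z | ~l | ~z)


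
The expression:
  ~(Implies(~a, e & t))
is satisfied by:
  {e: False, a: False, t: False}
  {t: True, e: False, a: False}
  {e: True, t: False, a: False}


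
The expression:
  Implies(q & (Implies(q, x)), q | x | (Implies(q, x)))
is always true.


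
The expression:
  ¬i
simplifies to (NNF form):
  ¬i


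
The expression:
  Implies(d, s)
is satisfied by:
  {s: True, d: False}
  {d: False, s: False}
  {d: True, s: True}


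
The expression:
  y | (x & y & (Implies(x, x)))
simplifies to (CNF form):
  y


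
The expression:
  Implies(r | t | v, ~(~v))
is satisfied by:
  {v: True, r: False, t: False}
  {t: True, v: True, r: False}
  {v: True, r: True, t: False}
  {t: True, v: True, r: True}
  {t: False, r: False, v: False}


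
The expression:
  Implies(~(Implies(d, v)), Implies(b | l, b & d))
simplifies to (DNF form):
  b | v | ~d | ~l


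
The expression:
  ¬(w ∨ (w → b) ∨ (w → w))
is never true.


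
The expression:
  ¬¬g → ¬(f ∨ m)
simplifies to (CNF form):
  (¬f ∨ ¬g) ∧ (¬g ∨ ¬m)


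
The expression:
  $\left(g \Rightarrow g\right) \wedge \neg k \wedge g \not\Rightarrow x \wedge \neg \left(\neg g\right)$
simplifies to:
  $g \wedge \neg k \wedge \neg x$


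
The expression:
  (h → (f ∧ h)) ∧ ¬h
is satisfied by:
  {h: False}


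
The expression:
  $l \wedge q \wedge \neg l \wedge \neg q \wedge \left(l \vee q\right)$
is never true.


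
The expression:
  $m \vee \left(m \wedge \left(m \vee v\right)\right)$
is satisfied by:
  {m: True}


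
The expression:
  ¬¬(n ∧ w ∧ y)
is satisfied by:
  {w: True, y: True, n: True}


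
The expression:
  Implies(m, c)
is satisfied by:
  {c: True, m: False}
  {m: False, c: False}
  {m: True, c: True}


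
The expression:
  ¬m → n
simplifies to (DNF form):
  m ∨ n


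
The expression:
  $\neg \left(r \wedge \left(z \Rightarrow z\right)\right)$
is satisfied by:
  {r: False}


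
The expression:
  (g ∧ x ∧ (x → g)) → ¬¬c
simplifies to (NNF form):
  c ∨ ¬g ∨ ¬x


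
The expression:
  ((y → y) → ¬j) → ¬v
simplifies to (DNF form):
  j ∨ ¬v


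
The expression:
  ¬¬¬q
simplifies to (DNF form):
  ¬q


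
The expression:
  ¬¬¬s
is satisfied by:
  {s: False}


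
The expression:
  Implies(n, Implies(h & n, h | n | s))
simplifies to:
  True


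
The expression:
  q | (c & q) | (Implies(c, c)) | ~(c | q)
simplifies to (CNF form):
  True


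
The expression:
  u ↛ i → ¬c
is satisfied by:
  {i: True, u: False, c: False}
  {u: False, c: False, i: False}
  {i: True, c: True, u: False}
  {c: True, u: False, i: False}
  {i: True, u: True, c: False}
  {u: True, i: False, c: False}
  {i: True, c: True, u: True}


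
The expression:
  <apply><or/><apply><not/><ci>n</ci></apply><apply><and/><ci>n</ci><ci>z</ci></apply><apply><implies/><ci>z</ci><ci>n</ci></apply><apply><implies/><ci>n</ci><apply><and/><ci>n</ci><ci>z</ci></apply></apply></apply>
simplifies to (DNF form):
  <true/>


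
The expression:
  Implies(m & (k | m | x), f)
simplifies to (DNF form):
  f | ~m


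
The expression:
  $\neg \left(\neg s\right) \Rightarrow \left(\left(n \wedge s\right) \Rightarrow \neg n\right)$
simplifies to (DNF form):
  $\neg n \vee \neg s$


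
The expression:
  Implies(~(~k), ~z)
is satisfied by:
  {k: False, z: False}
  {z: True, k: False}
  {k: True, z: False}


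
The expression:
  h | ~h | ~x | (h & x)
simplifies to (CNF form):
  True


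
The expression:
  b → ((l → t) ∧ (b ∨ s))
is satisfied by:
  {t: True, l: False, b: False}
  {l: False, b: False, t: False}
  {b: True, t: True, l: False}
  {b: True, l: False, t: False}
  {t: True, l: True, b: False}
  {l: True, t: False, b: False}
  {b: True, l: True, t: True}


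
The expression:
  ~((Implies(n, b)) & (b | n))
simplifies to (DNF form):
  ~b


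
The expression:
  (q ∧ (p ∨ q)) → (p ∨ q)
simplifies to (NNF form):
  True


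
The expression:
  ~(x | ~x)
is never true.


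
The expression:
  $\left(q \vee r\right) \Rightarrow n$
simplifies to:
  $n \vee \left(\neg q \wedge \neg r\right)$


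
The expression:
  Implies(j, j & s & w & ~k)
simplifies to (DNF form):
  ~j | (s & w & ~k)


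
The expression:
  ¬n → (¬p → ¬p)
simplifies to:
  True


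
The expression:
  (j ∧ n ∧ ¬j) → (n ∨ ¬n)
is always true.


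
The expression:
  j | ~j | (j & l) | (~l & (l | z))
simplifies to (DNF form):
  True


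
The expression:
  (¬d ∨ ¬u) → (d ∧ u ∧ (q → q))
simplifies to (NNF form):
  d ∧ u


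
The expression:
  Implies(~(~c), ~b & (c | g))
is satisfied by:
  {c: False, b: False}
  {b: True, c: False}
  {c: True, b: False}


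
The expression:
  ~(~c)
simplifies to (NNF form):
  c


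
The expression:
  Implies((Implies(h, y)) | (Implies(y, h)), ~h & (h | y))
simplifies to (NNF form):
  y & ~h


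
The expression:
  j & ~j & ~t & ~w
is never true.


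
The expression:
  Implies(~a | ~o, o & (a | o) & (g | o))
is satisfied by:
  {o: True}


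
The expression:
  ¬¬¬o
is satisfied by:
  {o: False}


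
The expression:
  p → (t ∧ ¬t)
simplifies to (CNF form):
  ¬p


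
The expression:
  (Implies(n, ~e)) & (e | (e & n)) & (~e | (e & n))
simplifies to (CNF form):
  False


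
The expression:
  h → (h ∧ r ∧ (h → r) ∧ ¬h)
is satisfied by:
  {h: False}


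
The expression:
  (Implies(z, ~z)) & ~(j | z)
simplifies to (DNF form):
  ~j & ~z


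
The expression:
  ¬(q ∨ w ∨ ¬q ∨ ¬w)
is never true.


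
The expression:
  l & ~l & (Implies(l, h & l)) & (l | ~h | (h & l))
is never true.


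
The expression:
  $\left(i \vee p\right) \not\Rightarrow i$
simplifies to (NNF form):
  $p \wedge \neg i$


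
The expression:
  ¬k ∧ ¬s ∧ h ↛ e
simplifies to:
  h ∧ ¬e ∧ ¬k ∧ ¬s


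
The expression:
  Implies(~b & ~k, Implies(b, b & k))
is always true.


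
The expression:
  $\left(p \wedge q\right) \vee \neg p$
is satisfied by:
  {q: True, p: False}
  {p: False, q: False}
  {p: True, q: True}


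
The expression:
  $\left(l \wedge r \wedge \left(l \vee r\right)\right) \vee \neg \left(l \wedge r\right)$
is always true.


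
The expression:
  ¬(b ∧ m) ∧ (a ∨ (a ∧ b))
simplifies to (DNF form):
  (a ∧ ¬b) ∨ (a ∧ ¬m)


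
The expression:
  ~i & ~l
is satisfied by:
  {i: False, l: False}


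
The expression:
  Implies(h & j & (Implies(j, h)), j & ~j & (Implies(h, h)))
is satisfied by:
  {h: False, j: False}
  {j: True, h: False}
  {h: True, j: False}


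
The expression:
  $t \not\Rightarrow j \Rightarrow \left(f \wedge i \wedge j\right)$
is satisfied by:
  {j: True, t: False}
  {t: False, j: False}
  {t: True, j: True}


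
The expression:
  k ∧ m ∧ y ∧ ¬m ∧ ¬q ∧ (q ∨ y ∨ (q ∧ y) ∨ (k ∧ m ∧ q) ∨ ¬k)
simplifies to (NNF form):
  False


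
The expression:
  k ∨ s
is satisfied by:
  {k: True, s: True}
  {k: True, s: False}
  {s: True, k: False}


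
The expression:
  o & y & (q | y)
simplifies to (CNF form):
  o & y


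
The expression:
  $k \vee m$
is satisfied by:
  {k: True, m: True}
  {k: True, m: False}
  {m: True, k: False}


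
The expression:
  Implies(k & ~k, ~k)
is always true.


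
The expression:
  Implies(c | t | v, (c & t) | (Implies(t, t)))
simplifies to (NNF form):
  True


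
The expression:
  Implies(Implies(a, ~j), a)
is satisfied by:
  {a: True}


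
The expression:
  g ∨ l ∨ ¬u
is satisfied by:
  {l: True, g: True, u: False}
  {l: True, g: False, u: False}
  {g: True, l: False, u: False}
  {l: False, g: False, u: False}
  {l: True, u: True, g: True}
  {l: True, u: True, g: False}
  {u: True, g: True, l: False}
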